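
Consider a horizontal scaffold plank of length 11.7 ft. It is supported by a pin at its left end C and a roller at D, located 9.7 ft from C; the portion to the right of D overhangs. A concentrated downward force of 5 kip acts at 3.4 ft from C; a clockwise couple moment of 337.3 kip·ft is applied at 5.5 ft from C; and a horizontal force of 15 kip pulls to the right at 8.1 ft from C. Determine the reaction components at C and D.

Taking moments about C: D_y·9.7 − 5·3.4 − 337.3 = 0 → D_y = 354.3/9.7 = 36.5258 ≈ 36.53 kip.
ΣF_y = 0: C_y + 36.5258 − 5 = 0 → C_y = -31.53 kip.
ΣF_x = 0: C_x + 15 = 0 → C_x = -15.00 kip.

C_x = -15.00 kip, C_y = -31.53 kip, D_y = 36.53 kip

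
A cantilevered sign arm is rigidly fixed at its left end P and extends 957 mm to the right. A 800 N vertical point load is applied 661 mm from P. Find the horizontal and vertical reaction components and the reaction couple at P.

P_x = 0, P_y = 800.0 N, M_P = 528800 N·mm

ΣF_x = 0: P_x = 0.
ΣF_y = 0: P_y − 800 = 0 → P_y = 800.0 N.
ΣM about P: M_P − 800·661 = 0 → M_P = 528800 N·mm.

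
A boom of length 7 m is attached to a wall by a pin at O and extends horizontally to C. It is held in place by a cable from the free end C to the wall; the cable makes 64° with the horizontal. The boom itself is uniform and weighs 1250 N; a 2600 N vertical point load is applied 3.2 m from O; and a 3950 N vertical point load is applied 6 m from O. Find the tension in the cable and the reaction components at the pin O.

ΣM about O: T·sin64°·7 − 1250·3.5 − 2600·3.2 − 3950·6 = 0 → T = 36395/(7·0.898794) = 5784.74 ≈ 5785 N.
ΣF_x = 0: O_x − T·cos64° = 0 → O_x = 5784.74 × 0.438371 = 2536 N.
ΣF_y = 0: O_y + T·sin64° − 1250 − 2600 − 3950 = 0 → O_y = 7800 − 5784.74 × 0.898794 = 2601 N.

T = 5785 N, O_x = 2536 N, O_y = 2601 N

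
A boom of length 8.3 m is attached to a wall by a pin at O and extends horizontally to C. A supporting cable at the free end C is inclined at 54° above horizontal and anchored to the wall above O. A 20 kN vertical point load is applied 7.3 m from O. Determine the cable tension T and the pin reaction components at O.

ΣM about O: T·sin54°·8.3 − 20·7.3 = 0 → T = 146/(8.3·0.809017) = 21.7429 ≈ 21.74 kN.
ΣF_x = 0: O_x − T·cos54° = 0 → O_x = 21.7429 × 0.587785 = 12.78 kN.
ΣF_y = 0: O_y + T·sin54° − 20 = 0 → O_y = 20 − 21.7429 × 0.809017 = 2.410 kN.

T = 21.74 kN, O_x = 12.78 kN, O_y = 2.410 kN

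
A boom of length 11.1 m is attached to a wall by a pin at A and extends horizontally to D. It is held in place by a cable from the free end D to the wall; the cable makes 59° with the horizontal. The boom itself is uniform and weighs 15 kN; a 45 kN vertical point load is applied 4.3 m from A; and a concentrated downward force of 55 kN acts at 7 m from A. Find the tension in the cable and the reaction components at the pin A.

ΣM about A: T·sin59°·11.1 − 15·5.55 − 45·4.3 − 55·7 = 0 → T = 661.75/(11.1·0.857167) = 69.5513 ≈ 69.55 kN.
ΣF_x = 0: A_x − T·cos59° = 0 → A_x = 69.5513 × 0.515038 = 35.82 kN.
ΣF_y = 0: A_y + T·sin59° − 15 − 45 − 55 = 0 → A_y = 115 − 69.5513 × 0.857167 = 55.38 kN.

T = 69.55 kN, A_x = 35.82 kN, A_y = 55.38 kN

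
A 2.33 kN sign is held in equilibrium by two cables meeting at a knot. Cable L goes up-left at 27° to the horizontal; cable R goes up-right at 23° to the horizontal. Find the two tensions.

T_L = 2.800 kN, T_R = 2.710 kN

ΣF_x = 0: −T_L·cos27° + T_R·cos23° = 0 → T_R = 0.967954·T_L.
ΣF_y = 0: T_L·sin27° + T_R·sin23° = 2.33.
Substitute: T_L·(0.45399 + 0.967954·0.390731) = 2.33 → T_L = 2.79981 ≈ 2.800 kN.
Then T_R = 0.967954 × 2.79981 = 2.710 kN.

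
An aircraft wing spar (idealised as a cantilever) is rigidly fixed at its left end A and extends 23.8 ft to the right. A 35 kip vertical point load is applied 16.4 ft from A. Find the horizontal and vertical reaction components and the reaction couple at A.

ΣF_x = 0: A_x = 0.
ΣF_y = 0: A_y − 35 = 0 → A_y = 35.00 kip.
ΣM about A: M_A − 35·16.4 = 0 → M_A = 574.0 kip·ft.

A_x = 0, A_y = 35.00 kip, M_A = 574.0 kip·ft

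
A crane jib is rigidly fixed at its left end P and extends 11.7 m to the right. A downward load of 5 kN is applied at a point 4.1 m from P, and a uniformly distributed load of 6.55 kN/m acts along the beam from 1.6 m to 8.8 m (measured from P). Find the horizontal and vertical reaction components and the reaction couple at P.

P_x = 0, P_y = 52.16 kN, M_P = 265.7 kN·m

Resultant of the distributed load: 6.55 × 7.2 = 47.16 kN at 5.2 m from P.
ΣF_x = 0: P_x = 0.
ΣF_y = 0: P_y − 5 − 6.55·7.2 = 0 → P_y = 52.16 kN.
ΣM about P: M_P − 5·4.1 − (6.55·7.2)·5.2 = 0 → M_P = 265.7 kN·m.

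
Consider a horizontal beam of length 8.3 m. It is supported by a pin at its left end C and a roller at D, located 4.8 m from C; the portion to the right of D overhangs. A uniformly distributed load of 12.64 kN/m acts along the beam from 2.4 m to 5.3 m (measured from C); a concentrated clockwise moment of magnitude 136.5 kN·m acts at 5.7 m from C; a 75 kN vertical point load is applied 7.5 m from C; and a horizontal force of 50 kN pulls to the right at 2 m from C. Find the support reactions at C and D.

Resultant of the distributed load: 12.64 × 2.9 = 36.656 kN at 3.85 m from C.
Moments about C: D_y·4.8 − (12.64·2.9)·3.85 − 136.5 − 75·7.5 = 0 → D_y = 840.1256/4.8 = 175.026 ≈ 175.0 kN.
ΣF_y = 0: C_y + 175.026 − 12.64·2.9 − 75 = 0 → C_y = -63.37 kN.
ΣF_x = 0: C_x + 50 = 0 → C_x = -50.00 kN.

C_x = -50.00 kN, C_y = -63.37 kN, D_y = 175.0 kN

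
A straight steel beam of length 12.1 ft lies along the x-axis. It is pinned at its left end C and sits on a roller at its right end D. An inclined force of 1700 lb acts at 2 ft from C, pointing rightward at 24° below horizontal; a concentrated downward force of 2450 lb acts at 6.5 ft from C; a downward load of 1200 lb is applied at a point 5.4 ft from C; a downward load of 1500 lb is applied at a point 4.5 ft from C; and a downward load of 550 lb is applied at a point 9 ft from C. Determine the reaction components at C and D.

C_x = -1553 lb, C_y = 3459 lb, D_y = 2933 lb

Taking moments about C: D_y·12.1 − 1700·sin24°·2 − 2450·6.5 − 1200·5.4 − 1500·4.5 − 550·9 = 0 → D_y = 35487.9/12.1 = 2932.88 ≈ 2933 lb.
ΣF_y = 0: C_y + 2932.88 − 1700·sin24° − 2450 − 1200 − 1500 − 550 = 0 → C_y = 3459 lb.
ΣF_x = 0: C_x + 1700·cos24° = 0 → C_x = -1553 lb.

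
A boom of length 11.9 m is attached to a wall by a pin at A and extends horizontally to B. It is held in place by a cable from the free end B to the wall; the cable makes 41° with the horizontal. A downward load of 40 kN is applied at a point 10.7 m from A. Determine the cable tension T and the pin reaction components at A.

T = 54.82 kN, A_x = 41.37 kN, A_y = 4.034 kN

ΣM about A: T·sin41°·11.9 − 40·10.7 = 0 → T = 428/(11.9·0.656059) = 54.8219 ≈ 54.82 kN.
ΣF_x = 0: A_x − T·cos41° = 0 → A_x = 54.8219 × 0.75471 = 41.37 kN.
ΣF_y = 0: A_y + T·sin41° − 40 = 0 → A_y = 40 − 54.8219 × 0.656059 = 4.034 kN.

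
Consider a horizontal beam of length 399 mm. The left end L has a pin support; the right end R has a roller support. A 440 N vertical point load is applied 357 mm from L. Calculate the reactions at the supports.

Moments about L: R_y·399 − 440·357 = 0 → R_y = 157080/399 = 393.684 ≈ 393.7 N.
ΣF_y = 0: L_y + 393.684 − 440 = 0 → L_y = 46.32 N.
ΣF_x = 0: no horizontal applied forces, so L_x = 0.

L_x = 0, L_y = 46.32 N, R_y = 393.7 N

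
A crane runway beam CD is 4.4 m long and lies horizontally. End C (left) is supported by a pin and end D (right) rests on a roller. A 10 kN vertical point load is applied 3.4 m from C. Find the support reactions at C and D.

Moments about C: D_y·4.4 − 10·3.4 = 0 → D_y = 34/4.4 = 7.72727 ≈ 7.727 kN.
ΣF_y = 0: C_y + 7.72727 − 10 = 0 → C_y = 2.273 kN.
ΣF_x = 0: no horizontal applied forces, so C_x = 0.

C_x = 0, C_y = 2.273 kN, D_y = 7.727 kN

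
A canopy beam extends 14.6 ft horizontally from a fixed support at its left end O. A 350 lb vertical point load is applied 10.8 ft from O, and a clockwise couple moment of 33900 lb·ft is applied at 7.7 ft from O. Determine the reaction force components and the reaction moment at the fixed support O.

O_x = 0, O_y = 350.0 lb, M_O = 37680 lb·ft

ΣF_x = 0: O_x = 0.
ΣF_y = 0: O_y − 350 = 0 → O_y = 350.0 lb.
ΣM about O: M_O − 350·10.8 − 33900 = 0 → M_O = 37680 lb·ft.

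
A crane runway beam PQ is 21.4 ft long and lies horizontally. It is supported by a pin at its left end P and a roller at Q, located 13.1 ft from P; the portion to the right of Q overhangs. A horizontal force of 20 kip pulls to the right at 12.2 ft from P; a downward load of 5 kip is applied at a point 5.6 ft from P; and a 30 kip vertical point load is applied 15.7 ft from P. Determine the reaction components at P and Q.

Moments about P: Q_y·13.1 − 5·5.6 − 30·15.7 = 0 → Q_y = 499/13.1 = 38.0916 ≈ 38.09 kip.
ΣF_y = 0: P_y + 38.0916 − 5 − 30 = 0 → P_y = -3.092 kip.
ΣF_x = 0: P_x + 20 = 0 → P_x = -20.00 kip.

P_x = -20.00 kip, P_y = -3.092 kip, Q_y = 38.09 kip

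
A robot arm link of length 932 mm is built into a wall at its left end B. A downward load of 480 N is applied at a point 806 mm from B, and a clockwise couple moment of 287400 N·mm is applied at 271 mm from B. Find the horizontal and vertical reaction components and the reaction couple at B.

ΣF_x = 0: B_x = 0.
ΣF_y = 0: B_y − 480 = 0 → B_y = 480.0 N.
ΣM about B: M_B − 480·806 − 287400 = 0 → M_B = 674300 N·mm.

B_x = 0, B_y = 480.0 N, M_B = 674300 N·mm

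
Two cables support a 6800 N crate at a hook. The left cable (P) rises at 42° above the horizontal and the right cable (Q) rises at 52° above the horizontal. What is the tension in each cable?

T_P = 4197 N, T_Q = 5066 N

ΣF_x = 0: −T_P·cos42° + T_Q·cos52° = 0 → T_Q = 1.20707·T_P.
ΣF_y = 0: T_P·sin42° + T_Q·sin52° = 6800.
Substitute: T_P·(0.669131 + 1.20707·0.788011) = 6800 → T_P = 4196.71 ≈ 4197 N.
Then T_Q = 1.20707 × 4196.71 = 5066 N.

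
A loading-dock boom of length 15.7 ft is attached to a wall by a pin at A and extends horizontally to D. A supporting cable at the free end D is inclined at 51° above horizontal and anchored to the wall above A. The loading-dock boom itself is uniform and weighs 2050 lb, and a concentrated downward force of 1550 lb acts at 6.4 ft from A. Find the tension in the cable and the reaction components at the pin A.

ΣM about A: T·sin51°·15.7 − 2050·7.85 − 1550·6.4 = 0 → T = 26012.5/(15.7·0.777146) = 2131.96 ≈ 2132 lb.
ΣF_x = 0: A_x − T·cos51° = 0 → A_x = 2131.96 × 0.62932 = 1342 lb.
ΣF_y = 0: A_y + T·sin51° − 2050 − 1550 = 0 → A_y = 3600 − 2131.96 × 0.777146 = 1943 lb.

T = 2132 lb, A_x = 1342 lb, A_y = 1943 lb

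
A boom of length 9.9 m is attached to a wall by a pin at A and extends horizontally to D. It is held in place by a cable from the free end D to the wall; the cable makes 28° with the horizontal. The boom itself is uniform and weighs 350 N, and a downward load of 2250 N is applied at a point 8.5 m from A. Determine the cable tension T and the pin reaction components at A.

T = 4488 N, A_x = 3962 N, A_y = 493.2 N

ΣM about A: T·sin28°·9.9 − 350·4.95 − 2250·8.5 = 0 → T = 20857.5/(9.9·0.469472) = 4487.63 ≈ 4488 N.
ΣF_x = 0: A_x − T·cos28° = 0 → A_x = 4487.63 × 0.882948 = 3962 N.
ΣF_y = 0: A_y + T·sin28° − 350 − 2250 = 0 → A_y = 2600 − 4487.63 × 0.469472 = 493.2 N.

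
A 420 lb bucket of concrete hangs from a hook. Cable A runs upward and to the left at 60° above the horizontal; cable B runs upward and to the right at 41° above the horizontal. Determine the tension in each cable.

T_A = 322.9 lb, T_B = 213.9 lb

ΣF_x = 0: −T_A·cos60° + T_B·cos41° = 0 → T_B = 0.662506·T_A.
ΣF_y = 0: T_A·sin60° + T_B·sin41° = 420.
Substitute: T_A·(0.866025 + 0.662506·0.656059) = 420 → T_A = 322.911 ≈ 322.9 lb.
Then T_B = 0.662506 × 322.911 = 213.9 lb.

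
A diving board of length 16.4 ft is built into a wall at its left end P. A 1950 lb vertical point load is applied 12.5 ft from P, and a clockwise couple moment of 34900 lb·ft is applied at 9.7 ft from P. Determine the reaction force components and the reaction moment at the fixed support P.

P_x = 0, P_y = 1950 lb, M_P = 59280 lb·ft

ΣF_x = 0: P_x = 0.
ΣF_y = 0: P_y − 1950 = 0 → P_y = 1950 lb.
ΣM about P: M_P − 1950·12.5 − 34900 = 0 → M_P = 59280 lb·ft.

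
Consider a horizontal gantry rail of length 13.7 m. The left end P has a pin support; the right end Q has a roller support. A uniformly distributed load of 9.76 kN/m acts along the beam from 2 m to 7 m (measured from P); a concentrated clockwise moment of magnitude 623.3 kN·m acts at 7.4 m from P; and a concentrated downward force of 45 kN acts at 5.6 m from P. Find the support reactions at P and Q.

P_x = 0, P_y = 13.88 kN, Q_y = 79.92 kN

Resultant of the distributed load: 9.76 × 5 = 48.8 kN at 4.5 m from P.
Taking moments about P: Q_y·13.7 − (9.76·5)·4.5 − 623.3 − 45·5.6 = 0 → Q_y = 1094.9/13.7 = 79.9197 ≈ 79.92 kN.
ΣF_y = 0: P_y + 79.9197 − 9.76·5 − 45 = 0 → P_y = 13.88 kN.
ΣF_x = 0: no horizontal applied forces, so P_x = 0.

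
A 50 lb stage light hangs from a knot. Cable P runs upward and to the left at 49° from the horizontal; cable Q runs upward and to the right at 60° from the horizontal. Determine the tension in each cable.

T_P = 26.44 lb, T_Q = 34.69 lb

ΣF_x = 0: −T_P·cos49° + T_Q·cos60° = 0 → T_Q = 1.31212·T_P.
ΣF_y = 0: T_P·sin49° + T_Q·sin60° = 50.
Substitute: T_P·(0.75471 + 1.31212·0.866025) = 50 → T_P = 26.4405 ≈ 26.44 lb.
Then T_Q = 1.31212 × 26.4405 = 34.69 lb.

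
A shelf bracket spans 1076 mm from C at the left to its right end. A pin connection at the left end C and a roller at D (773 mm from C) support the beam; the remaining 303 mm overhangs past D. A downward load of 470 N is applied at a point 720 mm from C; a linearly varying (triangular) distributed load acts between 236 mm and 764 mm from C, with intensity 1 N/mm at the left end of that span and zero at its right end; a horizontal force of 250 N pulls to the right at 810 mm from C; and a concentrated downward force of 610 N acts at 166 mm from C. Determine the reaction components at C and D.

Resultant of the triangular load: ½ × 1 × 528 = 264 N, acting at 412 mm from C (one-third of the span from the peak).
Moments about C: D_y·773 − 470·720 − (½·1·528)·412 − 610·166 = 0 → D_y = 548428/773 = 709.48 ≈ 709.5 N.
ΣF_y = 0: C_y + 709.48 − 470 − ½·1·528 − 610 = 0 → C_y = 634.5 N.
ΣF_x = 0: C_x + 250 = 0 → C_x = -250.0 N.

C_x = -250.0 N, C_y = 634.5 N, D_y = 709.5 N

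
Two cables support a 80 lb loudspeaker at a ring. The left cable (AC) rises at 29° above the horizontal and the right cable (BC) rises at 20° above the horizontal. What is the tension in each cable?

T_AC = 99.61 lb, T_BC = 92.71 lb

ΣF_x = 0: −T_AC·cos29° + T_BC·cos20° = 0 → T_BC = 0.930751·T_AC.
ΣF_y = 0: T_AC·sin29° + T_BC·sin20° = 80.
Substitute: T_AC·(0.48481 + 0.930751·0.34202) = 80 → T_AC = 99.6084 ≈ 99.61 lb.
Then T_BC = 0.930751 × 99.6084 = 92.71 lb.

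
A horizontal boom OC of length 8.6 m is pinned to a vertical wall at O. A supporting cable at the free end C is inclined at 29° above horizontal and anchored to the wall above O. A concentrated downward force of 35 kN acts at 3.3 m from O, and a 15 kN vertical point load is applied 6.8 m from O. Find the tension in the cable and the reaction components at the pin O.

ΣM about O: T·sin29°·8.6 − 35·3.3 − 15·6.8 = 0 → T = 217.5/(8.6·0.48481) = 52.1662 ≈ 52.17 kN.
ΣF_x = 0: O_x − T·cos29° = 0 → O_x = 52.1662 × 0.87462 = 45.63 kN.
ΣF_y = 0: O_y + T·sin29° − 35 − 15 = 0 → O_y = 50 − 52.1662 × 0.48481 = 24.71 kN.

T = 52.17 kN, O_x = 45.63 kN, O_y = 24.71 kN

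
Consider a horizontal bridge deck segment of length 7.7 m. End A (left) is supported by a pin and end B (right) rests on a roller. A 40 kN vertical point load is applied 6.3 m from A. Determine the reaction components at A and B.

A_x = 0, A_y = 7.273 kN, B_y = 32.73 kN

Moments about A: B_y·7.7 − 40·6.3 = 0 → B_y = 252/7.7 = 32.7273 ≈ 32.73 kN.
ΣF_y = 0: A_y + 32.7273 − 40 = 0 → A_y = 7.273 kN.
ΣF_x = 0: no horizontal applied forces, so A_x = 0.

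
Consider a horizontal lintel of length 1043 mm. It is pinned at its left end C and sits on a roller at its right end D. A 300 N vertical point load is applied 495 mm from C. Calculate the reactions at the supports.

ΣM about C: D_y·1043 − 300·495 = 0 → D_y = 148500/1043 = 142.378 ≈ 142.4 N.
ΣF_y = 0: C_y + 142.378 − 300 = 0 → C_y = 157.6 N.
ΣF_x = 0: no horizontal applied forces, so C_x = 0.

C_x = 0, C_y = 157.6 N, D_y = 142.4 N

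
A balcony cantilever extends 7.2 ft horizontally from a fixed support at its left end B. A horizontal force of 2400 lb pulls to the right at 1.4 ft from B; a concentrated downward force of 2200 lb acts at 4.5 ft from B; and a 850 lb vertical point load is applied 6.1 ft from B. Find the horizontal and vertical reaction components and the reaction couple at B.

B_x = -2400 lb, B_y = 3050 lb, M_B = 15080 lb·ft

ΣF_x = 0: B_x + 2400 = 0 → B_x = -2400 lb.
ΣF_y = 0: B_y − 2200 − 850 = 0 → B_y = 3050 lb.
ΣM about B: M_B − 2200·4.5 − 850·6.1 = 0 → M_B = 15080 lb·ft.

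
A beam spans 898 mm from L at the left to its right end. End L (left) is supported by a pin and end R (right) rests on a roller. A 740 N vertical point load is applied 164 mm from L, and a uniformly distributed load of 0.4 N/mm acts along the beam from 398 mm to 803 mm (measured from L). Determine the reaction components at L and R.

Resultant of the distributed load: 0.4 × 405 = 162 N at 600.5 mm from L.
Taking moments about L: R_y·898 − 740·164 − (0.4·405)·600.5 = 0 → R_y = 218641/898 = 243.476 ≈ 243.5 N.
ΣF_y = 0: L_y + 243.476 − 740 − 0.4·405 = 0 → L_y = 658.5 N.
ΣF_x = 0: no horizontal applied forces, so L_x = 0.

L_x = 0, L_y = 658.5 N, R_y = 243.5 N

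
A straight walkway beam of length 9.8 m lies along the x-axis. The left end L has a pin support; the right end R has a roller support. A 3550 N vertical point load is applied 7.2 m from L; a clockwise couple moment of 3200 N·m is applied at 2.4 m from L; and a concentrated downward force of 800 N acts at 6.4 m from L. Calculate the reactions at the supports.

L_x = 0, L_y = 892.9 N, R_y = 3457 N

Moments about L: R_y·9.8 − 3550·7.2 − 3200 − 800·6.4 = 0 → R_y = 33880/9.8 = 3457.14 ≈ 3457 N.
ΣF_y = 0: L_y + 3457.14 − 3550 − 800 = 0 → L_y = 892.9 N.
ΣF_x = 0: no horizontal applied forces, so L_x = 0.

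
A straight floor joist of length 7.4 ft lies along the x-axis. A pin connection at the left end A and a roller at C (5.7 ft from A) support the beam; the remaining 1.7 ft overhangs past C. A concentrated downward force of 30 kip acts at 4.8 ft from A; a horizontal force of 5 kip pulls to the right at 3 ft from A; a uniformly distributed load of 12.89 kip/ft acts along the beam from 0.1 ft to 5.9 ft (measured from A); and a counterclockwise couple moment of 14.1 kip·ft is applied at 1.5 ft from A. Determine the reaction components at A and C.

A_x = -5.000 kip, A_y = 42.62 kip, C_y = 62.14 kip

Resultant of the distributed load: 12.89 × 5.8 = 74.762 kip at 3 ft from A.
Taking moments about A: C_y·5.7 − 30·4.8 − (12.89·5.8)·3 + 14.1 = 0 → C_y = 354.186/5.7 = 62.1379 ≈ 62.14 kip.
ΣF_y = 0: A_y + 62.1379 − 30 − 12.89·5.8 = 0 → A_y = 42.62 kip.
ΣF_x = 0: A_x + 5 = 0 → A_x = -5.000 kip.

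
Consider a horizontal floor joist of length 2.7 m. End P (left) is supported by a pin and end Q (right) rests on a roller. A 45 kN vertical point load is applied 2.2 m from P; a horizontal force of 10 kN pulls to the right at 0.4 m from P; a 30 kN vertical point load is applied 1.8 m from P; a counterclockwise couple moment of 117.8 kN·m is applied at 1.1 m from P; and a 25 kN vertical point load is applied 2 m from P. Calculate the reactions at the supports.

P_x = -10.00 kN, P_y = 68.44 kN, Q_y = 31.56 kN

Moments about P: Q_y·2.7 − 45·2.2 − 30·1.8 + 117.8 − 25·2 = 0 → Q_y = 85.2/2.7 = 31.5556 ≈ 31.56 kN.
ΣF_y = 0: P_y + 31.5556 − 45 − 30 − 25 = 0 → P_y = 68.44 kN.
ΣF_x = 0: P_x + 10 = 0 → P_x = -10.00 kN.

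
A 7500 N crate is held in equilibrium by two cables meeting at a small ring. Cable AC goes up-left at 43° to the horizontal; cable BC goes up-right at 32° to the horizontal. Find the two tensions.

T_AC = 6585 N, T_BC = 5679 N

ΣF_x = 0: −T_AC·cos43° + T_BC·cos32° = 0 → T_BC = 0.862396·T_AC.
ΣF_y = 0: T_AC·sin43° + T_BC·sin32° = 7500.
Substitute: T_AC·(0.681998 + 0.862396·0.529919) = 7500 → T_AC = 6584.73 ≈ 6585 N.
Then T_BC = 0.862396 × 6584.73 = 5679 N.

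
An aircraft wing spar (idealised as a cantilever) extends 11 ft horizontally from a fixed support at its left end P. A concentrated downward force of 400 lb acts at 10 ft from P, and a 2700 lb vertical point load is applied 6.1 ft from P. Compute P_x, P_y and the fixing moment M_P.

ΣF_x = 0: P_x = 0.
ΣF_y = 0: P_y − 400 − 2700 = 0 → P_y = 3100 lb.
ΣM about P: M_P − 400·10 − 2700·6.1 = 0 → M_P = 20470 lb·ft.

P_x = 0, P_y = 3100 lb, M_P = 20470 lb·ft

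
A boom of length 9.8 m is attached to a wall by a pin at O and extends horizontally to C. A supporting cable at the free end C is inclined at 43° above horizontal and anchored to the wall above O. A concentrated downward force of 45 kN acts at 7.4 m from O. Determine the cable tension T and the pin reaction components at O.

ΣM about O: T·sin43°·9.8 − 45·7.4 = 0 → T = 333/(9.8·0.681998) = 49.8236 ≈ 49.82 kN.
ΣF_x = 0: O_x − T·cos43° = 0 → O_x = 49.8236 × 0.731354 = 36.44 kN.
ΣF_y = 0: O_y + T·sin43° − 45 = 0 → O_y = 45 − 49.8236 × 0.681998 = 11.02 kN.

T = 49.82 kN, O_x = 36.44 kN, O_y = 11.02 kN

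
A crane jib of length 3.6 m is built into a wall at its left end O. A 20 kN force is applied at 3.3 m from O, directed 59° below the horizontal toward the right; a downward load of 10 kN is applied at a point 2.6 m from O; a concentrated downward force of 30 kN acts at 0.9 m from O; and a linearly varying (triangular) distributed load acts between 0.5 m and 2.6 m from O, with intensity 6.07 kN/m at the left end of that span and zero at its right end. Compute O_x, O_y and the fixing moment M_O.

Resultant of the triangular load: ½ × 6.07 × 2.1 = 6.3735 kN, acting at 1.2 m from O (one-third of the span from the peak).
ΣF_x = 0: O_x + 20·cos59° = 0 → O_x = -10.30 kN.
ΣF_y = 0: O_y − 20·sin59° − 10 − 30 − ½·6.07·2.1 = 0 → O_y = 63.52 kN.
ΣM about O: M_O − 20·sin59°·3.3 − 10·2.6 − 30·0.9 − (½·6.07·2.1)·1.2 = 0 → M_O = 117.2 kN·m.

O_x = -10.30 kN, O_y = 63.52 kN, M_O = 117.2 kN·m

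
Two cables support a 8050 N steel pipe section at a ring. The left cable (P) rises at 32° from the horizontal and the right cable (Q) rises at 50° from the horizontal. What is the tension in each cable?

ΣF_x = 0: −T_P·cos32° + T_Q·cos50° = 0 → T_Q = 1.31933·T_P.
ΣF_y = 0: T_P·sin32° + T_Q·sin50° = 8050.
Substitute: T_P·(0.529919 + 1.31933·0.766044) = 8050 → T_P = 5225.29 ≈ 5225 N.
Then T_Q = 1.31933 × 5225.29 = 6894 N.

T_P = 5225 N, T_Q = 6894 N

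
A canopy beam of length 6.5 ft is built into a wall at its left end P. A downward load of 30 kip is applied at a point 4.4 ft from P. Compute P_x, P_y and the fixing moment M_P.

P_x = 0, P_y = 30.00 kip, M_P = 132.0 kip·ft

ΣF_x = 0: P_x = 0.
ΣF_y = 0: P_y − 30 = 0 → P_y = 30.00 kip.
ΣM about P: M_P − 30·4.4 = 0 → M_P = 132.0 kip·ft.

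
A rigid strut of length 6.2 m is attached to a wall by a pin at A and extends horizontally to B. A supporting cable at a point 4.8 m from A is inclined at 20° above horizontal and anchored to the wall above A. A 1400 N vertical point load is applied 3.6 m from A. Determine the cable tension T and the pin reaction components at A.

ΣM about A: T·sin20°·4.8 − 1400·3.6 = 0 → T = 5040/(4.8·0.34202) = 3070 N.
ΣF_x = 0: A_x − T·cos20° = 0 → A_x = 3070 × 0.939693 = 2885 N.
ΣF_y = 0: A_y + T·sin20° − 1400 = 0 → A_y = 1400 − 3070 × 0.34202 = 350.0 N.

T = 3070 N, A_x = 2885 N, A_y = 350.0 N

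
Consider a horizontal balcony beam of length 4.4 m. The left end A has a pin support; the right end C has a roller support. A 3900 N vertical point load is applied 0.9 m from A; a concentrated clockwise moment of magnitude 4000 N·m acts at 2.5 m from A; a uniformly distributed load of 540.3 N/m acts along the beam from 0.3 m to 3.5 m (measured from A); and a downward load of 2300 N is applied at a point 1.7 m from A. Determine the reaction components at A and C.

A_x = 0, A_y = 4587 N, C_y = 3342 N

Resultant of the distributed load: 540.3 × 3.2 = 1728.96 N at 1.9 m from A.
Taking moments about A: C_y·4.4 − 3900·0.9 − 4000 − (540.3·3.2)·1.9 − 2300·1.7 = 0 → C_y = 14705.024/4.4 = 3342.05 ≈ 3342 N.
ΣF_y = 0: A_y + 3342.05 − 3900 − 540.3·3.2 − 2300 = 0 → A_y = 4587 N.
ΣF_x = 0: no horizontal applied forces, so A_x = 0.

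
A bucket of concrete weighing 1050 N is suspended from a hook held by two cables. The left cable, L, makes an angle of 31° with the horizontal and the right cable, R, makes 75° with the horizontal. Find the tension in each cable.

ΣF_x = 0: −T_L·cos31° + T_R·cos75° = 0 → T_R = 3.31184·T_L.
ΣF_y = 0: T_L·sin31° + T_R·sin75° = 1050.
Substitute: T_L·(0.515038 + 3.31184·0.965926) = 1050 → T_L = 282.712 ≈ 282.7 N.
Then T_R = 3.31184 × 282.712 = 936.3 N.

T_L = 282.7 N, T_R = 936.3 N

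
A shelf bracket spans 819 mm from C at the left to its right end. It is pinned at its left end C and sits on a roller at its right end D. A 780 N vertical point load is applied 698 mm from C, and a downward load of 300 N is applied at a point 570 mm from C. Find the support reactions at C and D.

C_x = 0, C_y = 206.4 N, D_y = 873.6 N

Moments about C: D_y·819 − 780·698 − 300·570 = 0 → D_y = 715440/819 = 873.553 ≈ 873.6 N.
ΣF_y = 0: C_y + 873.553 − 780 − 300 = 0 → C_y = 206.4 N.
ΣF_x = 0: no horizontal applied forces, so C_x = 0.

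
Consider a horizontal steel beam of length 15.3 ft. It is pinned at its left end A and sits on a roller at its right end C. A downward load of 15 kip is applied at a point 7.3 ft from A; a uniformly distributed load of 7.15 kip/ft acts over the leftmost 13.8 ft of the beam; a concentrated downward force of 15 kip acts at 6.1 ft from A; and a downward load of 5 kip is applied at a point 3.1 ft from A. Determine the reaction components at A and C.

A_x = 0, A_y = 75.02 kip, C_y = 58.65 kip

Resultant of the distributed load: 7.15 × 13.8 = 98.67 kip at 6.9 ft from A.
Taking moments about A: C_y·15.3 − 15·7.3 − (7.15·13.8)·6.9 − 15·6.1 − 5·3.1 = 0 → C_y = 897.323/15.3 = 58.6486 ≈ 58.65 kip.
ΣF_y = 0: A_y + 58.6486 − 15 − 7.15·13.8 − 15 − 5 = 0 → A_y = 75.02 kip.
ΣF_x = 0: no horizontal applied forces, so A_x = 0.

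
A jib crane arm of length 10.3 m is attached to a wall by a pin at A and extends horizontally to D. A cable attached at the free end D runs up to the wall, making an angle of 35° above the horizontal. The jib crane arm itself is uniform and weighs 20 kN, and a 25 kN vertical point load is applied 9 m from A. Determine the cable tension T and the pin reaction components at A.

T = 55.52 kN, A_x = 45.48 kN, A_y = 13.16 kN

ΣM about A: T·sin35°·10.3 − 20·5.15 − 25·9 = 0 → T = 328/(10.3·0.573576) = 55.5195 ≈ 55.52 kN.
ΣF_x = 0: A_x − T·cos35° = 0 → A_x = 55.5195 × 0.819152 = 45.48 kN.
ΣF_y = 0: A_y + T·sin35° − 20 − 25 = 0 → A_y = 45 − 55.5195 × 0.573576 = 13.16 kN.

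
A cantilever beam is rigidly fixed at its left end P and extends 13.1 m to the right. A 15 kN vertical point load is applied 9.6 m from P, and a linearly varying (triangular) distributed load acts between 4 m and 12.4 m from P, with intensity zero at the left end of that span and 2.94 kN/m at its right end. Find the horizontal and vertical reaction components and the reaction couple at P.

Resultant of the triangular load: ½ × 2.94 × 8.4 = 12.348 kN, acting at 9.6 m from P (one-third of the span from the peak).
ΣF_x = 0: P_x = 0.
ΣF_y = 0: P_y − 15 − ½·2.94·8.4 = 0 → P_y = 27.35 kN.
ΣM about P: M_P − 15·9.6 − (½·2.94·8.4)·9.6 = 0 → M_P = 262.5 kN·m.

P_x = 0, P_y = 27.35 kN, M_P = 262.5 kN·m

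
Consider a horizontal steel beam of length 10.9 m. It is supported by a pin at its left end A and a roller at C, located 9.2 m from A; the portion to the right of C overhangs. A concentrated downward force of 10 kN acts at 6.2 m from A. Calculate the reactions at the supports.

A_x = 0, A_y = 3.261 kN, C_y = 6.739 kN

Moments about A: C_y·9.2 − 10·6.2 = 0 → C_y = 62/9.2 = 6.73913 ≈ 6.739 kN.
ΣF_y = 0: A_y + 6.73913 − 10 = 0 → A_y = 3.261 kN.
ΣF_x = 0: no horizontal applied forces, so A_x = 0.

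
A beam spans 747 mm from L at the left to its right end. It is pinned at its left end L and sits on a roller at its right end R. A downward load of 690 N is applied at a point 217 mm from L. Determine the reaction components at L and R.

Taking moments about L: R_y·747 − 690·217 = 0 → R_y = 149730/747 = 200.442 ≈ 200.4 N.
ΣF_y = 0: L_y + 200.442 − 690 = 0 → L_y = 489.6 N.
ΣF_x = 0: no horizontal applied forces, so L_x = 0.

L_x = 0, L_y = 489.6 N, R_y = 200.4 N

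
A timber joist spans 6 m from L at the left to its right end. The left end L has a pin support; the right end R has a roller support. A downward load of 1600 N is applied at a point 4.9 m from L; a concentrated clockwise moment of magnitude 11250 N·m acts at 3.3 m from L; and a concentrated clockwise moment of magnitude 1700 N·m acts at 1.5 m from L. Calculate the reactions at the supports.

ΣM about L: R_y·6 − 1600·4.9 − 11250 − 1700 = 0 → R_y = 20790/6 = 3465 N.
ΣF_y = 0: L_y + 3465 − 1600 = 0 → L_y = -1865 N.
ΣF_x = 0: no horizontal applied forces, so L_x = 0.

L_x = 0, L_y = -1865 N, R_y = 3465 N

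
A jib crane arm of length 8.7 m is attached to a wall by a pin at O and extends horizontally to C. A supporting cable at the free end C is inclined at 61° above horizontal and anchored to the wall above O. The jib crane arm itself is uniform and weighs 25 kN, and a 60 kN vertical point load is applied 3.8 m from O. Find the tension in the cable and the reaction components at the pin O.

T = 44.26 kN, O_x = 21.46 kN, O_y = 46.29 kN

ΣM about O: T·sin61°·8.7 − 25·4.35 − 60·3.8 = 0 → T = 336.75/(8.7·0.87462) = 44.2557 ≈ 44.26 kN.
ΣF_x = 0: O_x − T·cos61° = 0 → O_x = 44.2557 × 0.48481 = 21.46 kN.
ΣF_y = 0: O_y + T·sin61° − 25 − 60 = 0 → O_y = 85 − 44.2557 × 0.87462 = 46.29 kN.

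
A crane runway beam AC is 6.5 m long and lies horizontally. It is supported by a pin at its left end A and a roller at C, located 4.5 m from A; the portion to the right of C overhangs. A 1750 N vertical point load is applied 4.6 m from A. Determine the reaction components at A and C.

A_x = 0, A_y = -38.89 N, C_y = 1789 N

ΣM about A: C_y·4.5 − 1750·4.6 = 0 → C_y = 8050/4.5 = 1788.89 ≈ 1789 N.
ΣF_y = 0: A_y + 1788.89 − 1750 = 0 → A_y = -38.89 N.
ΣF_x = 0: no horizontal applied forces, so A_x = 0.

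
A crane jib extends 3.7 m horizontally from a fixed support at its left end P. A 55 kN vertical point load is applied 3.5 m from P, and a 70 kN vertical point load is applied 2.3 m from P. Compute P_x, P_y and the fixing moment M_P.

P_x = 0, P_y = 125.0 kN, M_P = 353.5 kN·m

ΣF_x = 0: P_x = 0.
ΣF_y = 0: P_y − 55 − 70 = 0 → P_y = 125.0 kN.
ΣM about P: M_P − 55·3.5 − 70·2.3 = 0 → M_P = 353.5 kN·m.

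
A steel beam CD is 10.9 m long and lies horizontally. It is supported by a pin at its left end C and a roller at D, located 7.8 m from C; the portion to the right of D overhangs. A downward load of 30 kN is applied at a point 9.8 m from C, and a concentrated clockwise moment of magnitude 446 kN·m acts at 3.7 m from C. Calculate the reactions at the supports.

Moments about C: D_y·7.8 − 30·9.8 − 446 = 0 → D_y = 740/7.8 = 94.8718 ≈ 94.87 kN.
ΣF_y = 0: C_y + 94.8718 − 30 = 0 → C_y = -64.87 kN.
ΣF_x = 0: no horizontal applied forces, so C_x = 0.

C_x = 0, C_y = -64.87 kN, D_y = 94.87 kN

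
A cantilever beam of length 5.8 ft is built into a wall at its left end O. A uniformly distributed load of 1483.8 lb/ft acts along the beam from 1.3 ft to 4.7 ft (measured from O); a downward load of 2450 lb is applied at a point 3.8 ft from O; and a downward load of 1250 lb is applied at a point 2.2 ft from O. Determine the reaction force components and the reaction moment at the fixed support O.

O_x = 0, O_y = 8745 lb, M_O = 27190 lb·ft

Resultant of the distributed load: 1483.8 × 3.4 = 5044.92 lb at 3 ft from O.
ΣF_x = 0: O_x = 0.
ΣF_y = 0: O_y − 1483.8·3.4 − 2450 − 1250 = 0 → O_y = 8745 lb.
ΣM about O: M_O − (1483.8·3.4)·3 − 2450·3.8 − 1250·2.2 = 0 → M_O = 27190 lb·ft.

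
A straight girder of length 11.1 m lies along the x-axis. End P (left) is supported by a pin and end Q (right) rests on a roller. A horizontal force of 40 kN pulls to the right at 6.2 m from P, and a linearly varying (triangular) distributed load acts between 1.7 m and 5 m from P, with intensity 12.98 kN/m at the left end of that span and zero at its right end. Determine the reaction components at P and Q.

P_x = -40.00 kN, P_y = 16.01 kN, Q_y = 5.402 kN

Resultant of the triangular load: ½ × 12.98 × 3.3 = 21.417 kN, acting at 2.8 m from P (one-third of the span from the peak).
ΣM about P: Q_y·11.1 − (½·12.98·3.3)·2.8 = 0 → Q_y = 59.9676/11.1 = 5.40249 ≈ 5.402 kN.
ΣF_y = 0: P_y + 5.40249 − ½·12.98·3.3 = 0 → P_y = 16.01 kN.
ΣF_x = 0: P_x + 40 = 0 → P_x = -40.00 kN.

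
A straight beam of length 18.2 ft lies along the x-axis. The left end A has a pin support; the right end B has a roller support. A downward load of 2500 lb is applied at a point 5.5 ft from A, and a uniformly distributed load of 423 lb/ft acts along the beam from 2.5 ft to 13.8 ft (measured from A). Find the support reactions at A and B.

A_x = 0, A_y = 4384 lb, B_y = 2896 lb

Resultant of the distributed load: 423 × 11.3 = 4779.9 lb at 8.15 ft from A.
ΣM about A: B_y·18.2 − 2500·5.5 − (423·11.3)·8.15 = 0 → B_y = 52706.185/18.2 = 2895.94 ≈ 2896 lb.
ΣF_y = 0: A_y + 2895.94 − 2500 − 423·11.3 = 0 → A_y = 4384 lb.
ΣF_x = 0: no horizontal applied forces, so A_x = 0.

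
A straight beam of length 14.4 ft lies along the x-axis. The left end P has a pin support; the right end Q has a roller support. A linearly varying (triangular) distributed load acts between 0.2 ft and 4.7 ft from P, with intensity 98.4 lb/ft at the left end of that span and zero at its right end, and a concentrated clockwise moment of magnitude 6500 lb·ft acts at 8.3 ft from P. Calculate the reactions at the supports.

Resultant of the triangular load: ½ × 98.4 × 4.5 = 221.4 lb, acting at 1.7 ft from P (one-third of the span from the peak).
Moments about P: Q_y·14.4 − (½·98.4·4.5)·1.7 − 6500 = 0 → Q_y = 6876.38/14.4 = 477.526 ≈ 477.5 lb.
ΣF_y = 0: P_y + 477.526 − ½·98.4·4.5 = 0 → P_y = -256.1 lb.
ΣF_x = 0: no horizontal applied forces, so P_x = 0.

P_x = 0, P_y = -256.1 lb, Q_y = 477.5 lb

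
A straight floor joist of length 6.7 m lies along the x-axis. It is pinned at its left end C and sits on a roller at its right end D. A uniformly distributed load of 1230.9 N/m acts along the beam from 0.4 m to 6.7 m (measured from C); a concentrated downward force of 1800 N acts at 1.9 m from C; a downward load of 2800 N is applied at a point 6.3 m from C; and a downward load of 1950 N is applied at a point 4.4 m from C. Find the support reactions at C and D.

Resultant of the distributed load: 1230.9 × 6.3 = 7754.67 N at 3.55 m from C.
Moments about C: D_y·6.7 − (1230.9·6.3)·3.55 − 1800·1.9 − 2800·6.3 − 1950·4.4 = 0 → D_y = 57169.0785/6.7 = 8532.7 ≈ 8533 N.
ΣF_y = 0: C_y + 8532.7 − 1230.9·6.3 − 1800 − 2800 − 1950 = 0 → C_y = 5772 N.
ΣF_x = 0: no horizontal applied forces, so C_x = 0.

C_x = 0, C_y = 5772 N, D_y = 8533 N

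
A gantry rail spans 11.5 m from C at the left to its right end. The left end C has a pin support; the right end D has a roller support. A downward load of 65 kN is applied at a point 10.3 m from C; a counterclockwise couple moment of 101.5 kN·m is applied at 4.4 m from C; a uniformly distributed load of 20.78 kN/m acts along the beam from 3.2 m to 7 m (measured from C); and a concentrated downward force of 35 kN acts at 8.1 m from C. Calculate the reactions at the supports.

Resultant of the distributed load: 20.78 × 3.8 = 78.964 kN at 5.1 m from C.
Taking moments about C: D_y·11.5 − 65·10.3 + 101.5 − (20.78·3.8)·5.1 − 35·8.1 = 0 → D_y = 1254.2164/11.5 = 109.062 ≈ 109.1 kN.
ΣF_y = 0: C_y + 109.062 − 65 − 20.78·3.8 − 35 = 0 → C_y = 69.90 kN.
ΣF_x = 0: no horizontal applied forces, so C_x = 0.

C_x = 0, C_y = 69.90 kN, D_y = 109.1 kN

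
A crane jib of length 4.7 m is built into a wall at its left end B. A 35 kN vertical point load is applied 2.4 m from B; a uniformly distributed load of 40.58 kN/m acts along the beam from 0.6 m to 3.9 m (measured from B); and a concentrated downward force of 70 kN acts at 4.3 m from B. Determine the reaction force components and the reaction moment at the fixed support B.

Resultant of the distributed load: 40.58 × 3.3 = 133.914 kN at 2.25 m from B.
ΣF_x = 0: B_x = 0.
ΣF_y = 0: B_y − 35 − 40.58·3.3 − 70 = 0 → B_y = 238.9 kN.
ΣM about B: M_B − 35·2.4 − (40.58·3.3)·2.25 − 70·4.3 = 0 → M_B = 686.3 kN·m.

B_x = 0, B_y = 238.9 kN, M_B = 686.3 kN·m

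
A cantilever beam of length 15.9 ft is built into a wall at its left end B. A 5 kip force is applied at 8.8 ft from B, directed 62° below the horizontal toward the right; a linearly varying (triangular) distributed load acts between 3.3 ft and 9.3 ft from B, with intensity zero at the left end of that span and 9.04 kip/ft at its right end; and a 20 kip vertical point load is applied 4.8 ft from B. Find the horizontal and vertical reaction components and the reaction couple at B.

B_x = -2.347 kip, B_y = 51.53 kip, M_B = 332.8 kip·ft

Resultant of the triangular load: ½ × 9.04 × 6 = 27.12 kip, acting at 7.3 ft from B (one-third of the span from the peak).
ΣF_x = 0: B_x + 5·cos62° = 0 → B_x = -2.347 kip.
ΣF_y = 0: B_y − 5·sin62° − ½·9.04·6 − 20 = 0 → B_y = 51.53 kip.
ΣM about B: M_B − 5·sin62°·8.8 − (½·9.04·6)·7.3 − 20·4.8 = 0 → M_B = 332.8 kip·ft.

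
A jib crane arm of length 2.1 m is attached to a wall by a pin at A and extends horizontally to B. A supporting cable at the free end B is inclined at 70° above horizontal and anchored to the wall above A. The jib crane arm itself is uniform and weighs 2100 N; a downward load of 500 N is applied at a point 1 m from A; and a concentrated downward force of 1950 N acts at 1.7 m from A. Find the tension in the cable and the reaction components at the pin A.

ΣM about A: T·sin70°·2.1 − 2100·1.05 − 500·1 − 1950·1.7 = 0 → T = 6020/(2.1·0.939693) = 3050.64 ≈ 3051 N.
ΣF_x = 0: A_x − T·cos70° = 0 → A_x = 3050.64 × 0.34202 = 1043 N.
ΣF_y = 0: A_y + T·sin70° − 2100 − 500 − 1950 = 0 → A_y = 4550 − 3050.64 × 0.939693 = 1683 N.

T = 3051 N, A_x = 1043 N, A_y = 1683 N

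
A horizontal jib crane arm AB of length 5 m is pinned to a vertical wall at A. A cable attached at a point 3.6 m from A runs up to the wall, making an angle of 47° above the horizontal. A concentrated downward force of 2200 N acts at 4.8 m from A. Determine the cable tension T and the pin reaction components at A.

ΣM about A: T·sin47°·3.6 − 2200·4.8 = 0 → T = 10560/(3.6·0.731354) = 4010.83 ≈ 4011 N.
ΣF_x = 0: A_x − T·cos47° = 0 → A_x = 4010.83 × 0.681998 = 2735 N.
ΣF_y = 0: A_y + T·sin47° − 2200 = 0 → A_y = 2200 − 4010.83 × 0.731354 = -733.3 N.

T = 4011 N, A_x = 2735 N, A_y = -733.3 N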